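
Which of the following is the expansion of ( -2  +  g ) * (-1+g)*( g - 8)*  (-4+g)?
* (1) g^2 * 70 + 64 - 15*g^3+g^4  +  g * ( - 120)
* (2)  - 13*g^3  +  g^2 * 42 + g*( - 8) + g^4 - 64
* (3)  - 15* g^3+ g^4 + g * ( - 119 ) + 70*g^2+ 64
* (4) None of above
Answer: 1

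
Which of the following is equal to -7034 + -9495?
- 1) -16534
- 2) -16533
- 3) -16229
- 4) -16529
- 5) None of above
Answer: 4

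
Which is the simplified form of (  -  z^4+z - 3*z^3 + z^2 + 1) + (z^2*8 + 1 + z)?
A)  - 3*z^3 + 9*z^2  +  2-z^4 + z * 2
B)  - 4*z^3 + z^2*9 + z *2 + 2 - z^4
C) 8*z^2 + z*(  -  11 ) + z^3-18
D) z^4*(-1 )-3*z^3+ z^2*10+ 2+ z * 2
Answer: A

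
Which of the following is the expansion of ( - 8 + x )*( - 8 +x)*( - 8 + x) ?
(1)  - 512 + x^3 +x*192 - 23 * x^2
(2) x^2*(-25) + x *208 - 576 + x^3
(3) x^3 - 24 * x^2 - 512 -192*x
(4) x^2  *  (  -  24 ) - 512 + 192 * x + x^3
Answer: 4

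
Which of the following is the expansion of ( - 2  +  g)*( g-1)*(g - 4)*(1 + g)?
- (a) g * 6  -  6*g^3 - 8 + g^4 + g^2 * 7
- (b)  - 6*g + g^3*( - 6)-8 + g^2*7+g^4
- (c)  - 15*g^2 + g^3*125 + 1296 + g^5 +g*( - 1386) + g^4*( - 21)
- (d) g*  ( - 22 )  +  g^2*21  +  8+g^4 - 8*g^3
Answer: a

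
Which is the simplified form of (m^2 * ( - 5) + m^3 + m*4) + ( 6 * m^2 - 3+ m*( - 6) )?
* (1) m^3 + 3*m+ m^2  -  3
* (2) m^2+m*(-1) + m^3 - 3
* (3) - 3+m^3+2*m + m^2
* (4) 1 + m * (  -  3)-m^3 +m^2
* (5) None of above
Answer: 5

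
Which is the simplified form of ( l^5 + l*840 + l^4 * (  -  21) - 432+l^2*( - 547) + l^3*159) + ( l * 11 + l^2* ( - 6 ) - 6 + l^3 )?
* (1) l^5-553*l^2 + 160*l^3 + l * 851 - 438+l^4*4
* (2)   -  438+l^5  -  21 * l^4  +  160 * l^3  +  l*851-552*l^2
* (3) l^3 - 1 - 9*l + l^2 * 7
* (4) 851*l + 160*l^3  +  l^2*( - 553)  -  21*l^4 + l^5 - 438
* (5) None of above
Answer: 4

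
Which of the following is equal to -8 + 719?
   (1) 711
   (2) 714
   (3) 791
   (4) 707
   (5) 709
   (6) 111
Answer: 1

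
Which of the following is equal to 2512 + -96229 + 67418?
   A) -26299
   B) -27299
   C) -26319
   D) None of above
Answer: A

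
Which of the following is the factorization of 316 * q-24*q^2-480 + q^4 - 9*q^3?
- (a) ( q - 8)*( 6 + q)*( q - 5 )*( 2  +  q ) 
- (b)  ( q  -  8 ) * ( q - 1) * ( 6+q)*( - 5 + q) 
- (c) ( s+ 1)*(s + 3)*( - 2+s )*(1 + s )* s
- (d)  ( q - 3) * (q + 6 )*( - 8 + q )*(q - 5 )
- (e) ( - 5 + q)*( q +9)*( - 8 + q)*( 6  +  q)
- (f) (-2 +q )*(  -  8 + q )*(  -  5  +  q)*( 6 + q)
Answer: f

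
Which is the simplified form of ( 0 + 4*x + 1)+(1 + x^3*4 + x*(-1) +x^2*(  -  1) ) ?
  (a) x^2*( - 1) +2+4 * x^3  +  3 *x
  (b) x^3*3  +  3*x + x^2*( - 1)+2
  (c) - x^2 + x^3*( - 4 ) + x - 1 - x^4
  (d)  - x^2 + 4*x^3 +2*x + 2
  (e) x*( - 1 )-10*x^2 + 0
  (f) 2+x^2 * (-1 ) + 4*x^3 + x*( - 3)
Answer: a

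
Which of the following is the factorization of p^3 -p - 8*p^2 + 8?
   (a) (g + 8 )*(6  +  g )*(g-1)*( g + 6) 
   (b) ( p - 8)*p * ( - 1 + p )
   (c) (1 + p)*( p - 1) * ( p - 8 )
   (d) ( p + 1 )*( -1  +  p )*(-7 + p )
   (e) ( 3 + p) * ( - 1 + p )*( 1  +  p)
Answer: c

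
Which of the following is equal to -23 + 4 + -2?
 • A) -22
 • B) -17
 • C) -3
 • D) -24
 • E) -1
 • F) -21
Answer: F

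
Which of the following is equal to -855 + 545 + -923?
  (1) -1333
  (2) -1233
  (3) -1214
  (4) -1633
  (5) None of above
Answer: 2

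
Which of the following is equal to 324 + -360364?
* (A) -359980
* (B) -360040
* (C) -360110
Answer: B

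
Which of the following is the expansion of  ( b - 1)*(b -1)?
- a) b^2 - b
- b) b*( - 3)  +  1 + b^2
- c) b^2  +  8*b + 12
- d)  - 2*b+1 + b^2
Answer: d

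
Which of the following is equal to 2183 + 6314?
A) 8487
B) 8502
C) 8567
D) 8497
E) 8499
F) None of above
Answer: D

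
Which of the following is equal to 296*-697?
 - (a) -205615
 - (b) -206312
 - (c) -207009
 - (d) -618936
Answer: b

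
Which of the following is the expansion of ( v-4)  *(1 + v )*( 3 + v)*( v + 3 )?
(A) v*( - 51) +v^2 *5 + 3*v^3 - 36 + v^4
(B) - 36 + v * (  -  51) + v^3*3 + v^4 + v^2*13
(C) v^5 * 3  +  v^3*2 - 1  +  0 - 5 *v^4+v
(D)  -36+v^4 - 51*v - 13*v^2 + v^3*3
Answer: D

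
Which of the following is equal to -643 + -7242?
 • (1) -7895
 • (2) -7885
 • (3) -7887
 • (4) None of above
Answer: 2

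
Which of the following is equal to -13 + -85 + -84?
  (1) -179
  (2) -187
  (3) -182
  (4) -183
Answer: 3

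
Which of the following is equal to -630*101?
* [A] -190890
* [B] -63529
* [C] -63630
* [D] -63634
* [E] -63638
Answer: C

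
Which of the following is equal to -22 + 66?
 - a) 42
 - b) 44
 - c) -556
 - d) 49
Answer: b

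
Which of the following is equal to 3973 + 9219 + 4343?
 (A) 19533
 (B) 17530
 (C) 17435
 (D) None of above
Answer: D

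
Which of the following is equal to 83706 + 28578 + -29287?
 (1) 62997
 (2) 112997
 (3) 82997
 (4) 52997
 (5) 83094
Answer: 3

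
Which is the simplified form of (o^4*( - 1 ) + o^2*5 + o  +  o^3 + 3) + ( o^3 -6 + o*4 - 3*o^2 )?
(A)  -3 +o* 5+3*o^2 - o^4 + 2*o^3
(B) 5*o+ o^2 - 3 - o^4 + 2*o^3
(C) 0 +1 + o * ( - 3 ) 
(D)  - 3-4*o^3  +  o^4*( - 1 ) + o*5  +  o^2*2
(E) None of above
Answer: E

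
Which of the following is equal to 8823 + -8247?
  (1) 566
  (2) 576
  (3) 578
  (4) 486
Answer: 2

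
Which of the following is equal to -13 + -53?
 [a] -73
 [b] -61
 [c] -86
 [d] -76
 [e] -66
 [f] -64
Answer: e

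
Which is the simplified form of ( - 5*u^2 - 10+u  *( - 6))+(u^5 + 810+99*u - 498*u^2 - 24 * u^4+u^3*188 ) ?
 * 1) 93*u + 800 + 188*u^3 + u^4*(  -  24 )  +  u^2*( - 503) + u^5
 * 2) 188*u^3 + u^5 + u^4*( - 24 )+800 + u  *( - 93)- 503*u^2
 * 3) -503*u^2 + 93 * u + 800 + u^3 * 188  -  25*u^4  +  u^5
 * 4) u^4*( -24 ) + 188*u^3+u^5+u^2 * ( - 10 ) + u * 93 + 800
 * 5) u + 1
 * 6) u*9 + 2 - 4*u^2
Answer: 1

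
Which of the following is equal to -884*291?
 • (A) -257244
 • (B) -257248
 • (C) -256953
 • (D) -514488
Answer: A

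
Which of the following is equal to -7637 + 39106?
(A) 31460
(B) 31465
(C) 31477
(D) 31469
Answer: D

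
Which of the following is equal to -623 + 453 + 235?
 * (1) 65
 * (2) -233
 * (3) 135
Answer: 1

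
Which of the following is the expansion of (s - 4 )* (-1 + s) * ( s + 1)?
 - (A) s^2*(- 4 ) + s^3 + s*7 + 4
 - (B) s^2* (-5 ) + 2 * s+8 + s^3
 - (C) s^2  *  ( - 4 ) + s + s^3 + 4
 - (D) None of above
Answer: D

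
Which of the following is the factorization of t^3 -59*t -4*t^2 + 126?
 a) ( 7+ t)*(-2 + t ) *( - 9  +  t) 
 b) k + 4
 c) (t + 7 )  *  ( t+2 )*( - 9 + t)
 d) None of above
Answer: a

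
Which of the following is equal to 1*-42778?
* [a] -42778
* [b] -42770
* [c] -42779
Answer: a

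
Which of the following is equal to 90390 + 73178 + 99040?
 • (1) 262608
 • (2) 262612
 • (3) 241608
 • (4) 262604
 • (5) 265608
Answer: 1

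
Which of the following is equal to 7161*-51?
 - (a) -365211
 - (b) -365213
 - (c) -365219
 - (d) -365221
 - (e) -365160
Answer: a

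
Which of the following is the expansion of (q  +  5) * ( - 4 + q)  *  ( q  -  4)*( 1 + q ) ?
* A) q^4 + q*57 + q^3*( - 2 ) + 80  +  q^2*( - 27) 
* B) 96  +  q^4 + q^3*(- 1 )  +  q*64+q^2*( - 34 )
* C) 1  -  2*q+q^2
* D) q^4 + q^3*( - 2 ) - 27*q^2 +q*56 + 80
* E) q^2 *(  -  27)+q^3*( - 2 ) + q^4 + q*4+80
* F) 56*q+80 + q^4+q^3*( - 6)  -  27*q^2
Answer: D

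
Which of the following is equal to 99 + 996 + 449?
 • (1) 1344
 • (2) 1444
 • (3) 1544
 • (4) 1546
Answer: 3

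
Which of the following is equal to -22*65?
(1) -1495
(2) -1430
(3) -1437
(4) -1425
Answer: 2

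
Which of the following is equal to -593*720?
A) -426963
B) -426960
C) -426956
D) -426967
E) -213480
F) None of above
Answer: B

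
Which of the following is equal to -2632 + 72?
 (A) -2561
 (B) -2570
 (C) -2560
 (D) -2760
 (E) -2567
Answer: C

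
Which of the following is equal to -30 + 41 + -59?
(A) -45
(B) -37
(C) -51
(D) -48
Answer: D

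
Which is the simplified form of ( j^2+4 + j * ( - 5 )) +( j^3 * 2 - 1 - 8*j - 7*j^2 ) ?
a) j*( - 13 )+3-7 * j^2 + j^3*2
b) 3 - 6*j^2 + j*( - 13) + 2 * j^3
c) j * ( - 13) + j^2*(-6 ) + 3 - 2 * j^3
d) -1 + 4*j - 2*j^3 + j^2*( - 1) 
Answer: b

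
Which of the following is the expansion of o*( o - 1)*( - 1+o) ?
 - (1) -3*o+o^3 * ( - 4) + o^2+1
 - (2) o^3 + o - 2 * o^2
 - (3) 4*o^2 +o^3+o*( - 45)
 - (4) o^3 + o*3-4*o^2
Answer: 2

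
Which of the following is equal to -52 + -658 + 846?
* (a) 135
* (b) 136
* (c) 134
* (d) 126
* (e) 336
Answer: b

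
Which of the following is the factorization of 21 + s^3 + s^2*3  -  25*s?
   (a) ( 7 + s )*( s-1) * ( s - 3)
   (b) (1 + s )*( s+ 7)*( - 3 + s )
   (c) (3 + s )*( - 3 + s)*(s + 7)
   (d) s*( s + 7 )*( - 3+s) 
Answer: a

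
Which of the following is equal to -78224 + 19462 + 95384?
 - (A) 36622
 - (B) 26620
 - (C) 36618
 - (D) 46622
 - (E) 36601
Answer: A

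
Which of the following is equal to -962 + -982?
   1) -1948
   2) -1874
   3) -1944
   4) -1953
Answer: 3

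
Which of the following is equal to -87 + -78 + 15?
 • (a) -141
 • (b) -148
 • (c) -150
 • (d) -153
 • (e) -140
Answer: c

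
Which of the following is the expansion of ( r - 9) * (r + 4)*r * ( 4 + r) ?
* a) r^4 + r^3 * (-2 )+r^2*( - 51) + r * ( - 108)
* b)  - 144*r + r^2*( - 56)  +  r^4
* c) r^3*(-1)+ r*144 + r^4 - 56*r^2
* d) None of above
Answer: d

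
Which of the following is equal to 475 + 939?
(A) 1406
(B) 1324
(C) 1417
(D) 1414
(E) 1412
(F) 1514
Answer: D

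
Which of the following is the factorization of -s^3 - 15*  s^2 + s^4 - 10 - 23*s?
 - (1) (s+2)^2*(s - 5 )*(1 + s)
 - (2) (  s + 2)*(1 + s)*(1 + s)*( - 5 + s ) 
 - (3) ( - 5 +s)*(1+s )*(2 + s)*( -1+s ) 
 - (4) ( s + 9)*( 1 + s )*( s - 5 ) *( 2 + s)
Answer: 2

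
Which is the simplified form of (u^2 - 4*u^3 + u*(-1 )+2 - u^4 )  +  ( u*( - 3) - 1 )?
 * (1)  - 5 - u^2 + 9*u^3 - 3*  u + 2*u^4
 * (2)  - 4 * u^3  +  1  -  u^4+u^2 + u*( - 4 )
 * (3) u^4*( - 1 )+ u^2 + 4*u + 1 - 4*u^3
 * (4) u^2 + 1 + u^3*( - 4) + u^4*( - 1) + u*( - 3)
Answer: 2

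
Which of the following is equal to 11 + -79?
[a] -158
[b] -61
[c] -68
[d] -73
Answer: c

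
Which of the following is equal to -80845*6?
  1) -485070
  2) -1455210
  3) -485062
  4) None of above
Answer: 1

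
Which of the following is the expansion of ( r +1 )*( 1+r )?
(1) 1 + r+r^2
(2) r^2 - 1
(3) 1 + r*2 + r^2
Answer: 3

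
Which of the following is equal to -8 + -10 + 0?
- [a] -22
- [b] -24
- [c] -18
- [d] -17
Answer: c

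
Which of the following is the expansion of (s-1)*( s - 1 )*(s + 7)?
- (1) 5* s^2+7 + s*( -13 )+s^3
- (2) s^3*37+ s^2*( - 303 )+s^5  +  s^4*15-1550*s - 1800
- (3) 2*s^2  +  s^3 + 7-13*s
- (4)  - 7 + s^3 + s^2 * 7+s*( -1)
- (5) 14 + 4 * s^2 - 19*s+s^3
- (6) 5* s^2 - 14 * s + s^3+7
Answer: 1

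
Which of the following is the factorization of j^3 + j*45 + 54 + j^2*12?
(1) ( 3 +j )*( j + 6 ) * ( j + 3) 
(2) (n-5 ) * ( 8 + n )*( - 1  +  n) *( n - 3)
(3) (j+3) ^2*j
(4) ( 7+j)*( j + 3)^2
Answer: 1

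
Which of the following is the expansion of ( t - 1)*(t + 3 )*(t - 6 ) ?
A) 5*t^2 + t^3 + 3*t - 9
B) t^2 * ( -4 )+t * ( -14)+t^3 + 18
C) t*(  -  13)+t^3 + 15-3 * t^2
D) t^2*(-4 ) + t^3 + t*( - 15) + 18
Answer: D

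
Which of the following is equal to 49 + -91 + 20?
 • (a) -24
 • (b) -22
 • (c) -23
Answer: b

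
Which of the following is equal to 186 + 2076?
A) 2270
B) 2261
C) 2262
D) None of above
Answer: C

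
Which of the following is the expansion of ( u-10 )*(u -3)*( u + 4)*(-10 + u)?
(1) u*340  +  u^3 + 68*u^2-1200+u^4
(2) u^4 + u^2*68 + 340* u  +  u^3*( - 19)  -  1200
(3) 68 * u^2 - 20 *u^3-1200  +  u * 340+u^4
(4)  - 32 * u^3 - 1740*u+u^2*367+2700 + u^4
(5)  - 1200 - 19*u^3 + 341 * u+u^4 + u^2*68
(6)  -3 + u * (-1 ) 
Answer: 2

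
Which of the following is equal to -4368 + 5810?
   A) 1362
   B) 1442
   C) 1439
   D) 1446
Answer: B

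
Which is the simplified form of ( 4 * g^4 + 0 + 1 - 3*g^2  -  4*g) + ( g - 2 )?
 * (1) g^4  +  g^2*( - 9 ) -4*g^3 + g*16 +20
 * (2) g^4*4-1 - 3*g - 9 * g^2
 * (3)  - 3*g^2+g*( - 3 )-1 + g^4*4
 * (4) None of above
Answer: 3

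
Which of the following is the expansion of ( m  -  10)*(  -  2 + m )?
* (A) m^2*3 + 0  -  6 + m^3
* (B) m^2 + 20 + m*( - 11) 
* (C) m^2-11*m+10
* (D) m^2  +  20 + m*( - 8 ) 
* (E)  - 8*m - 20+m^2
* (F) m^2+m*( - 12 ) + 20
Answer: F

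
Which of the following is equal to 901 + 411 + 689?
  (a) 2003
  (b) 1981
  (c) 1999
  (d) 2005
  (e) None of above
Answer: e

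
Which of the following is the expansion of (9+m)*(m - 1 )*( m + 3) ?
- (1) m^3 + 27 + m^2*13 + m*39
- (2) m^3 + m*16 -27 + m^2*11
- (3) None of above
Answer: 3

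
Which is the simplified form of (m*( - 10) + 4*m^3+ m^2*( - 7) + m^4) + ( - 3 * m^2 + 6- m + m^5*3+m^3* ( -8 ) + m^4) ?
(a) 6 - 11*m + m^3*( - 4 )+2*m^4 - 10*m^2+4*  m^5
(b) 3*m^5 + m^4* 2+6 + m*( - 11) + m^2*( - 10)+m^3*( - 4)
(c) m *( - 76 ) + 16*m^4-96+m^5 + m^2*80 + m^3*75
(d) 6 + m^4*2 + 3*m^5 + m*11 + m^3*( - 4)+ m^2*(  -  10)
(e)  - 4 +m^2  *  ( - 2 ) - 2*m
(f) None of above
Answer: b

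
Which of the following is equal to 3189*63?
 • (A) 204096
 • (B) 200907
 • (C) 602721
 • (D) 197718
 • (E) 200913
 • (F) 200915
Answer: B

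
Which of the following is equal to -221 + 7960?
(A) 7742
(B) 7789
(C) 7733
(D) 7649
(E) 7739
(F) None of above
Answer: E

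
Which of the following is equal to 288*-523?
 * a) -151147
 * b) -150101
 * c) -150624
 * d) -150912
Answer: c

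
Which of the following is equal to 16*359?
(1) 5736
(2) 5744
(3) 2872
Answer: 2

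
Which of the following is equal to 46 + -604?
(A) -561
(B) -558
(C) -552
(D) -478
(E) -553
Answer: B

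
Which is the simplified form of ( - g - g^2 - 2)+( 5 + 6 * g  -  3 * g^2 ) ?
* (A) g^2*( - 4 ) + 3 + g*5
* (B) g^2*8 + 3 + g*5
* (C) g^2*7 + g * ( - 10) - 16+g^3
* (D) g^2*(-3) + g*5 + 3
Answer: A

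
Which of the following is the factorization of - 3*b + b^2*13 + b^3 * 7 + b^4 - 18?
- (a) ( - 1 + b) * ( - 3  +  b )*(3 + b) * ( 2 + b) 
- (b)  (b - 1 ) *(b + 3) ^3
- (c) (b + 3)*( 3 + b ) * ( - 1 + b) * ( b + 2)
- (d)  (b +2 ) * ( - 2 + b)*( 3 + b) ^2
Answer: c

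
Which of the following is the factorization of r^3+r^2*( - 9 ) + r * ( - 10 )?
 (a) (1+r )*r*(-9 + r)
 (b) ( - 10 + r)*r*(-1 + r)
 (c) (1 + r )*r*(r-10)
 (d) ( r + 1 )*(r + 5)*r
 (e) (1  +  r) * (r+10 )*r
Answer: c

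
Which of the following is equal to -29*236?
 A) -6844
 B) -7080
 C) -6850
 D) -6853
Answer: A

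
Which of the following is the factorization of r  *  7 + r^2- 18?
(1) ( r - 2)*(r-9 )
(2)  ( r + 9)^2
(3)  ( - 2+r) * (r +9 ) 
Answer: 3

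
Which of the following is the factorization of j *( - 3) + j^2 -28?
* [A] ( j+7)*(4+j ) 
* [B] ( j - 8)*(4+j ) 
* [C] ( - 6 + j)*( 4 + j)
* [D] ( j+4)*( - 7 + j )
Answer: D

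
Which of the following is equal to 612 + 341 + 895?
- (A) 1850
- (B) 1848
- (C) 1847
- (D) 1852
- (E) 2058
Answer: B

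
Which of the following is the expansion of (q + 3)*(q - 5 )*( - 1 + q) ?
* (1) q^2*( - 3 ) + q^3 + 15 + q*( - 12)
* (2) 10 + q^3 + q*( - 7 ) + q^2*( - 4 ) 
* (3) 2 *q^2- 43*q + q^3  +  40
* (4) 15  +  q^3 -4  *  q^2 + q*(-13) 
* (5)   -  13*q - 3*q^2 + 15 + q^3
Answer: 5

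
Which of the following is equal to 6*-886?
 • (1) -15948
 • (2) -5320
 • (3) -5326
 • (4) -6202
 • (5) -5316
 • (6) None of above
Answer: 5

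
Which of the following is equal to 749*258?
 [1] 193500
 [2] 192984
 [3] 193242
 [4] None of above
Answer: 3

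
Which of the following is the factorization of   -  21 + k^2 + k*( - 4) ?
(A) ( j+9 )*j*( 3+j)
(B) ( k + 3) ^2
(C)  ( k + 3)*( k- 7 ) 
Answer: C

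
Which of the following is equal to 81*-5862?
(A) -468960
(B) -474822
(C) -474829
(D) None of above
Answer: B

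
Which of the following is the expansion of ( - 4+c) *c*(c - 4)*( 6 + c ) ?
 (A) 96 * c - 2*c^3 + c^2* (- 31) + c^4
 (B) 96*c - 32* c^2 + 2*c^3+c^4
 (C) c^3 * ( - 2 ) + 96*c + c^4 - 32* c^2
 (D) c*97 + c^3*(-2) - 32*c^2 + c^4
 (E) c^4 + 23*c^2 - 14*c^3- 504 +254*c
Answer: C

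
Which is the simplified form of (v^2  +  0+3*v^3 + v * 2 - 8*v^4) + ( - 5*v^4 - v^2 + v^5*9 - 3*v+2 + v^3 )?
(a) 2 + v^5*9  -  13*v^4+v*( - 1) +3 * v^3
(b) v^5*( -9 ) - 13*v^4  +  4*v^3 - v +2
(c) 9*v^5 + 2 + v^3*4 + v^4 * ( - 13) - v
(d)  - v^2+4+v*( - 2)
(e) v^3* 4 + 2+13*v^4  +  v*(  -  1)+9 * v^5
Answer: c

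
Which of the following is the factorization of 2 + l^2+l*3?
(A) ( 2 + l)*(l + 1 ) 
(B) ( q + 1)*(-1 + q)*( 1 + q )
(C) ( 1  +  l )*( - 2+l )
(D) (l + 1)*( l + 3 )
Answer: A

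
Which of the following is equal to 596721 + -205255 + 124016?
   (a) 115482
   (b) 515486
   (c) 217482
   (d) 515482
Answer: d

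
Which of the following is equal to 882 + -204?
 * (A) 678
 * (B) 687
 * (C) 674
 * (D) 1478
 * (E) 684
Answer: A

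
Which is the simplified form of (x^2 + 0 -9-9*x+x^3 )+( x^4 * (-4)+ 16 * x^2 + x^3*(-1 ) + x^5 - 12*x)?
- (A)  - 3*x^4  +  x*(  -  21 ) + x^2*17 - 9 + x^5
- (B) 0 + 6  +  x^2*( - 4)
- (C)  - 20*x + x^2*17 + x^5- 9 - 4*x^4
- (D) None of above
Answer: D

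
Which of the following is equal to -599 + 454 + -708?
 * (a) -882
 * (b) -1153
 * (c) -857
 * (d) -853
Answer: d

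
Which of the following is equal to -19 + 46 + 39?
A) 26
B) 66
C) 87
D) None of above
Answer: B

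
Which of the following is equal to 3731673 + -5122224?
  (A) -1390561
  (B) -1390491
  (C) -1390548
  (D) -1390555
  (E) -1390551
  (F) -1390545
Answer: E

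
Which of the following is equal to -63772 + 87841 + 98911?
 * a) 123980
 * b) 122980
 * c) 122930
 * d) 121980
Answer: b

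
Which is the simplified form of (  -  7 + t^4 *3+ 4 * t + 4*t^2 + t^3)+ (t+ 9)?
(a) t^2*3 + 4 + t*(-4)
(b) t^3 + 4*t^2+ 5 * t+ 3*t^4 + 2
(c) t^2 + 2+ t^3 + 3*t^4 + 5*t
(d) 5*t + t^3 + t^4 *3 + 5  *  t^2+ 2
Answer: b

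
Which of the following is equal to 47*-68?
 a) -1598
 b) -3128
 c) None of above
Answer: c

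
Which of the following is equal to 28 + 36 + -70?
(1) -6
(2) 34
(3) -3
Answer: 1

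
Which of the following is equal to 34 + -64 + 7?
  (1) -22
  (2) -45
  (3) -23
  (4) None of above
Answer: 3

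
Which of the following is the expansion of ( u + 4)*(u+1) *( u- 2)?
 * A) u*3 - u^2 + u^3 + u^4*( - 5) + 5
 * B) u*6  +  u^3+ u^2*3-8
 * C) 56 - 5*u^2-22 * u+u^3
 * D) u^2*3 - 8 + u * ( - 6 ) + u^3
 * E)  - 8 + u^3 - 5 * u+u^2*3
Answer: D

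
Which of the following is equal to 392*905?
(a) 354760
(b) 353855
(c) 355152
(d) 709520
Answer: a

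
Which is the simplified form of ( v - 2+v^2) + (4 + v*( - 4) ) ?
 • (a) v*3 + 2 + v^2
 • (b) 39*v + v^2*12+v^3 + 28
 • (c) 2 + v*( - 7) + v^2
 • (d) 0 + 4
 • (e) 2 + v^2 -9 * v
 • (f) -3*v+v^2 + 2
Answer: f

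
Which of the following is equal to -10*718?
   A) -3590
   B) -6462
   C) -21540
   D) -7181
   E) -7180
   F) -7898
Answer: E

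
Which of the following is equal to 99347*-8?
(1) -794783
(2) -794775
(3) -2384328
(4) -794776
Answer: 4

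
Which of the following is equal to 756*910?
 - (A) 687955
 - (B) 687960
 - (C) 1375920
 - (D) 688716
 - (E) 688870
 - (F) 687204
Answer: B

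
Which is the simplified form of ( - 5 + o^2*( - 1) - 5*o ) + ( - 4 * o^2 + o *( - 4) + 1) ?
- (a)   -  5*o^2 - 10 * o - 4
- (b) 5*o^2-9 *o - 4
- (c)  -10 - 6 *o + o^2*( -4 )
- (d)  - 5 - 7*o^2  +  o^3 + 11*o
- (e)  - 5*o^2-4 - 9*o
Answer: e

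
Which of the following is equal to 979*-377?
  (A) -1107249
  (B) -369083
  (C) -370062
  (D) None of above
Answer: B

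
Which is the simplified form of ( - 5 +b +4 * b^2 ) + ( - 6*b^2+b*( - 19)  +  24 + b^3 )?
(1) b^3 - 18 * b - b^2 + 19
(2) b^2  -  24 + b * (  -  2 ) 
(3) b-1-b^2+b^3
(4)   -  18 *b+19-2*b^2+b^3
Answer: 4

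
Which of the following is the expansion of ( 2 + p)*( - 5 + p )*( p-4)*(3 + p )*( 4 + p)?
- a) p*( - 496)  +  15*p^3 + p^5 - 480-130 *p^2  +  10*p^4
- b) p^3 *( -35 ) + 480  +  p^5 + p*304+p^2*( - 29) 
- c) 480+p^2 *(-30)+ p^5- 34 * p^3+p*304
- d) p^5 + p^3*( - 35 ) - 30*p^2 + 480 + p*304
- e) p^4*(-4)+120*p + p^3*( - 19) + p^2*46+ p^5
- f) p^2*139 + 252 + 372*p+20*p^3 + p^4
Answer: d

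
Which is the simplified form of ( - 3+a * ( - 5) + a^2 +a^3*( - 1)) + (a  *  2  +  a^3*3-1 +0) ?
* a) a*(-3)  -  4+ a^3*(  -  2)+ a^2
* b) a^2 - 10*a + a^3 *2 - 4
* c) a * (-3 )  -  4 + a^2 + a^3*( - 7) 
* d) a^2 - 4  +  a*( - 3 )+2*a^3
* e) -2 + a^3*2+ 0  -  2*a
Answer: d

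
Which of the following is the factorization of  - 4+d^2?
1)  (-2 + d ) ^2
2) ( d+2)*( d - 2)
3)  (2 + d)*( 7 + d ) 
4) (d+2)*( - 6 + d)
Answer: 2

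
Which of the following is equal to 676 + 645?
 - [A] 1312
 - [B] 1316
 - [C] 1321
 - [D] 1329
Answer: C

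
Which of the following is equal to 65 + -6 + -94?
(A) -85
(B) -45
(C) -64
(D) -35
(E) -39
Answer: D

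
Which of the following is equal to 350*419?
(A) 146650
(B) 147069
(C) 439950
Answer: A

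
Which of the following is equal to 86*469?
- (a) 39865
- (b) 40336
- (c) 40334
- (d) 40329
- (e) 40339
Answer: c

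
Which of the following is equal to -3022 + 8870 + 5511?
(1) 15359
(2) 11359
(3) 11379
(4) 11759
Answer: 2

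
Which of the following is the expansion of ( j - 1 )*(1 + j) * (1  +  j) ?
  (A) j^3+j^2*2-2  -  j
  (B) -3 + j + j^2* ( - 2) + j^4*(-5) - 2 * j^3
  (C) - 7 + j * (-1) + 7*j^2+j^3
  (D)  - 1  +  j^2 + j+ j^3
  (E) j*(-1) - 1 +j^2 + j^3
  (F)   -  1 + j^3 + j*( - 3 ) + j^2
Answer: E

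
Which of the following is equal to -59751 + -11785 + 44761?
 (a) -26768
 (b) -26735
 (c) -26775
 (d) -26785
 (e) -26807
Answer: c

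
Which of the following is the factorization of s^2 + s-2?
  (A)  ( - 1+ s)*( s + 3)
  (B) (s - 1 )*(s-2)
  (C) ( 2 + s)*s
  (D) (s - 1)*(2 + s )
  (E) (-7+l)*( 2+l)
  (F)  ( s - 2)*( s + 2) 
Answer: D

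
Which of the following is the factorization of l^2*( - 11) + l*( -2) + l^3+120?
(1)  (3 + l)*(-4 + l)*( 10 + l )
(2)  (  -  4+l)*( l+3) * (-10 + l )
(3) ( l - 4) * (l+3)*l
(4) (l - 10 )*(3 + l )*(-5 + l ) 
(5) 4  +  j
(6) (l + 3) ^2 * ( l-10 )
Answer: 2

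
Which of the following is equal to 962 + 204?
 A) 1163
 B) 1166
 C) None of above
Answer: B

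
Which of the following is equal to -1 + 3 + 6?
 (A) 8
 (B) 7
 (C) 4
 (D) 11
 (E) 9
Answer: A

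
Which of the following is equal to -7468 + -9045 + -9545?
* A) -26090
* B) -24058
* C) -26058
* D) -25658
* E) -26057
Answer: C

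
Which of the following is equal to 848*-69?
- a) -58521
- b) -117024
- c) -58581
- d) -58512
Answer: d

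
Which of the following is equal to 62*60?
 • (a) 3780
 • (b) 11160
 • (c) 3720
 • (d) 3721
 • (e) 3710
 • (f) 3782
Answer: c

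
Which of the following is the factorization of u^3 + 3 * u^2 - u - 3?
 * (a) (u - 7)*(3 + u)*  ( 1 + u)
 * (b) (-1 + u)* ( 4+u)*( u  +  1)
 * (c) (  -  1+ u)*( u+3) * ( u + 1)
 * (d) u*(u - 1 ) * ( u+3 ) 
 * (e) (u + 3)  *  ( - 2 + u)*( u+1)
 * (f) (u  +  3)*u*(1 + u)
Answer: c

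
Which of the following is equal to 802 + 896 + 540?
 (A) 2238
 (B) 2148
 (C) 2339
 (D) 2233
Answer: A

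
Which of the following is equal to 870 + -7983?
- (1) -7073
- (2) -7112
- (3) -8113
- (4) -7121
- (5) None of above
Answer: 5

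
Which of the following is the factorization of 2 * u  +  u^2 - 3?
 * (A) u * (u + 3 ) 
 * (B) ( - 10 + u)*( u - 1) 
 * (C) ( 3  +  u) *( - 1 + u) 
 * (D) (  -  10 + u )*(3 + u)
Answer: C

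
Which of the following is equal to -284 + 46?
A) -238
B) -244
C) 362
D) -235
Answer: A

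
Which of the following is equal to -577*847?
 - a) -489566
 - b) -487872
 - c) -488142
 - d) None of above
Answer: d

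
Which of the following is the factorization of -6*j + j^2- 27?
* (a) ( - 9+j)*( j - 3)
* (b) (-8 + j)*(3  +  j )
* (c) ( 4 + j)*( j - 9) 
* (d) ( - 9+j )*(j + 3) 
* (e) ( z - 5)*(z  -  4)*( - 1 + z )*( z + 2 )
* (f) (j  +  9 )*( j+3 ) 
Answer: d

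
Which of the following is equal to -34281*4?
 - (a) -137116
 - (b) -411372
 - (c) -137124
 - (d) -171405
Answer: c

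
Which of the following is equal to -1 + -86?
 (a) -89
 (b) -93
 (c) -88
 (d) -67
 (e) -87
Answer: e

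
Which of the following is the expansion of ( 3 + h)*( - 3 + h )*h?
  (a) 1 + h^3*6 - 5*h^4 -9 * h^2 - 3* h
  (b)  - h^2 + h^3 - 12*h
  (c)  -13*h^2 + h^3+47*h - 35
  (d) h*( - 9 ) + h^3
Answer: d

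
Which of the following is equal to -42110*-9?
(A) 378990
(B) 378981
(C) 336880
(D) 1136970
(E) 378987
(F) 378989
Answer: A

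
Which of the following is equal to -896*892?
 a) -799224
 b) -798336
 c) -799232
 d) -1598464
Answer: c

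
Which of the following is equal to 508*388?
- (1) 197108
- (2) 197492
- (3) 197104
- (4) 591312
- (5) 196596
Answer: 3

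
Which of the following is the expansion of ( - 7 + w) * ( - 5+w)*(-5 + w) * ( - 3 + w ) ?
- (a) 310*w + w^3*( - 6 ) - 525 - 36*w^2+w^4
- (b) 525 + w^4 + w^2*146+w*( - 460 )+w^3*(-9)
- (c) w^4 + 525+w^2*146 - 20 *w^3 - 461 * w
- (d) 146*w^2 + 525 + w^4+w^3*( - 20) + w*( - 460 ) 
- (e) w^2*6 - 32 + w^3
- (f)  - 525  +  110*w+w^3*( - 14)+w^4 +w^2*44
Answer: d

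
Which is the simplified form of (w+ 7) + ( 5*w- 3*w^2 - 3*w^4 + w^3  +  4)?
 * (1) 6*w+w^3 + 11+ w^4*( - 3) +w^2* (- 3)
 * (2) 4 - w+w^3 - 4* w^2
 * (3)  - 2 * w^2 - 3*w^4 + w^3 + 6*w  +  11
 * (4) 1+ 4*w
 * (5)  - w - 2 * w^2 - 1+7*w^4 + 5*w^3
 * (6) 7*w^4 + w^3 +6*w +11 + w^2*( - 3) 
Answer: 1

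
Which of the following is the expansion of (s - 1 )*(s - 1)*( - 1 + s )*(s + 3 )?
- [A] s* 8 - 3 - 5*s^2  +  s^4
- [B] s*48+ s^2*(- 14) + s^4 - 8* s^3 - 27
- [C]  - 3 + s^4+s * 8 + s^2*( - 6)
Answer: C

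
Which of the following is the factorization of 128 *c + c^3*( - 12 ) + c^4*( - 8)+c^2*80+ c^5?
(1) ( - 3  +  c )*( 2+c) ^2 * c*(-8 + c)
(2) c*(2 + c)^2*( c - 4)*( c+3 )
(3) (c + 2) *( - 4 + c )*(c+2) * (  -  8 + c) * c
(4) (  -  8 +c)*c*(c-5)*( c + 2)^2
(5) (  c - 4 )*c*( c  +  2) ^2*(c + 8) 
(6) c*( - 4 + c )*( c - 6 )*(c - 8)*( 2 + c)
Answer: 3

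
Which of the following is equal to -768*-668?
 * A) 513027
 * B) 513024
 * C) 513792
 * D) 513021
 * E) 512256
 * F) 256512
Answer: B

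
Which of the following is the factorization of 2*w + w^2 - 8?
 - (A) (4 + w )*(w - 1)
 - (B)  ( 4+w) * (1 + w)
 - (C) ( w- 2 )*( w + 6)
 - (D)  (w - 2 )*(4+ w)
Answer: D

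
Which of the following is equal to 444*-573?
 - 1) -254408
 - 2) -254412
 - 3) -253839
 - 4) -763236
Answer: 2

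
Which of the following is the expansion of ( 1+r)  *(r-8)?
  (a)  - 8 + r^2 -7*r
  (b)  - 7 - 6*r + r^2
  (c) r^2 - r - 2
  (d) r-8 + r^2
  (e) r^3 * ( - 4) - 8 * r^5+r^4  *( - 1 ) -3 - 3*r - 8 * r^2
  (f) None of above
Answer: a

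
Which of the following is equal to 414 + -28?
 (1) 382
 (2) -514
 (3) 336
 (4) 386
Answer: 4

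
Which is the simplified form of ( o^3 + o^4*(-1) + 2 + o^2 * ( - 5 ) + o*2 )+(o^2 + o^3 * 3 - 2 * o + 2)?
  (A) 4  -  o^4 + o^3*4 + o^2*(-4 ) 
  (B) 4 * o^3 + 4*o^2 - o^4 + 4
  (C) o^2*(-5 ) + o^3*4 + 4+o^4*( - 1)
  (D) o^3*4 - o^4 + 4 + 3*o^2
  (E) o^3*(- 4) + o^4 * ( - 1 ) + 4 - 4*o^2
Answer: A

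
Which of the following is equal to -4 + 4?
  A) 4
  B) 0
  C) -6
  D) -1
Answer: B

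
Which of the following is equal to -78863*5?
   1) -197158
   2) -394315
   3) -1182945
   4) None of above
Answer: 2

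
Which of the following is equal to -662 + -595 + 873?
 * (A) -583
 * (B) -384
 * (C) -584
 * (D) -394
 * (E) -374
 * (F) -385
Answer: B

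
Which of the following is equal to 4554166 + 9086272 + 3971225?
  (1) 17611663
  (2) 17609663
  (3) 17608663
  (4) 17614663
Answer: 1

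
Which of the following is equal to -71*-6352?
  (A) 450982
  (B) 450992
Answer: B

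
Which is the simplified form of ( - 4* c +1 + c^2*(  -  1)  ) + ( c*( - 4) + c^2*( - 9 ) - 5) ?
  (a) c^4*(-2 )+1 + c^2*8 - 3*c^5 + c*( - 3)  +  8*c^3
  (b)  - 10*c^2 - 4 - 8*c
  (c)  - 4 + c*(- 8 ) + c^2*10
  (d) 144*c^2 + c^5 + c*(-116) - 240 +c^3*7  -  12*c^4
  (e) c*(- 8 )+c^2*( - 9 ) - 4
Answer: b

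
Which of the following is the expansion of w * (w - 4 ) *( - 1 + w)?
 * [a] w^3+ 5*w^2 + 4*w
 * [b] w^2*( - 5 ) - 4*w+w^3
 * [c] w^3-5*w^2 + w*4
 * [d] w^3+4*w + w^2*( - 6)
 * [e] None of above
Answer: c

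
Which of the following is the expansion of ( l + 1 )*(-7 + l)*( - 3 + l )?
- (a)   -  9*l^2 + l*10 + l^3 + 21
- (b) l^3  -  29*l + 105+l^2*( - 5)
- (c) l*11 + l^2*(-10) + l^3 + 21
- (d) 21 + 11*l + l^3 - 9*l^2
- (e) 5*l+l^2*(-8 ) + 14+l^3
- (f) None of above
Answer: d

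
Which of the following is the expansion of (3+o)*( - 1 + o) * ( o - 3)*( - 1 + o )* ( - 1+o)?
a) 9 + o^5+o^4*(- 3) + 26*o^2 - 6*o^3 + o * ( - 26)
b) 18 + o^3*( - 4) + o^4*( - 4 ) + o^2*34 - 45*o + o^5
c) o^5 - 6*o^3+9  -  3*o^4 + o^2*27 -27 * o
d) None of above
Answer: d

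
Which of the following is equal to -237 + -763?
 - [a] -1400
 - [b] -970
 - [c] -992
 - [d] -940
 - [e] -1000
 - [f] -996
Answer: e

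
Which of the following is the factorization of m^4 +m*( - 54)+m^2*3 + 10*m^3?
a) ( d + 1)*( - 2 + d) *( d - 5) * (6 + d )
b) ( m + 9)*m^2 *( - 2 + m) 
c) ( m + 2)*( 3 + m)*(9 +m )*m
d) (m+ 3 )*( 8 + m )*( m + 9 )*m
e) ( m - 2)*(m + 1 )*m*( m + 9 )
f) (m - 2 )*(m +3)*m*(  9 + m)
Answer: f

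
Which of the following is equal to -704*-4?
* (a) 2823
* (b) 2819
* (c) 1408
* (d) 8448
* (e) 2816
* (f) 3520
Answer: e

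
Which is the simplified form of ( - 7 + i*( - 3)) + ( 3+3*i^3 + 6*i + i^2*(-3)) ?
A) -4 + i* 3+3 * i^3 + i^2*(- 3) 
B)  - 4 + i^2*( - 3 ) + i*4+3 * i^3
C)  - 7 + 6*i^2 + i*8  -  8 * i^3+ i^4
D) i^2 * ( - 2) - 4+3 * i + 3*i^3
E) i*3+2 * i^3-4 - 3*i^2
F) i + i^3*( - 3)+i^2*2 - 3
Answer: A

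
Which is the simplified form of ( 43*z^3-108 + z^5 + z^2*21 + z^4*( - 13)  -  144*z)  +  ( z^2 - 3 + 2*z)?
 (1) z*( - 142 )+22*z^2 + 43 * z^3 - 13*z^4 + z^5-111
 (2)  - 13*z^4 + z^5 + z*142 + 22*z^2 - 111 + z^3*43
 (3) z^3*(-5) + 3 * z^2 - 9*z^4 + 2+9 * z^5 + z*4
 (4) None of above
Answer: 1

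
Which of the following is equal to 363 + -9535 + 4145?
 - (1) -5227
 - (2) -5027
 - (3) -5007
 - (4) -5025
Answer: 2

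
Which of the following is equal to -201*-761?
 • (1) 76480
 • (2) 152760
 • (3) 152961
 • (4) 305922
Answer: 3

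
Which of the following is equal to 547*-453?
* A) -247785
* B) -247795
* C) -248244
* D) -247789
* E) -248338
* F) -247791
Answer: F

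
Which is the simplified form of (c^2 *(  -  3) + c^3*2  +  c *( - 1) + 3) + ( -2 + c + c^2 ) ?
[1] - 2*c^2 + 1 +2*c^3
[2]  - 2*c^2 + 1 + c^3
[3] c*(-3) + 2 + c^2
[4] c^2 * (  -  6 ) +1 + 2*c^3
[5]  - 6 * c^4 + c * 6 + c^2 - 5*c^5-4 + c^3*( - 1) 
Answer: 1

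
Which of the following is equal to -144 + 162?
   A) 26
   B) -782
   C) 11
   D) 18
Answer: D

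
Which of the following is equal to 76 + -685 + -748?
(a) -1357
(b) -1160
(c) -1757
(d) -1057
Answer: a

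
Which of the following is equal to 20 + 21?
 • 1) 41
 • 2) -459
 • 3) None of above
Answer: 1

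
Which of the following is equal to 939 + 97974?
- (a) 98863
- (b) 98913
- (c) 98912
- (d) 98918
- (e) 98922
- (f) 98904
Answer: b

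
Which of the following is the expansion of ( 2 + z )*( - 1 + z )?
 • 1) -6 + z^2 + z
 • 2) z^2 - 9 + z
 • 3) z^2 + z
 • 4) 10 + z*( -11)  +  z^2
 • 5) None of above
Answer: 5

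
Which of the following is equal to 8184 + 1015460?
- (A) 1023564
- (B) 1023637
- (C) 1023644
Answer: C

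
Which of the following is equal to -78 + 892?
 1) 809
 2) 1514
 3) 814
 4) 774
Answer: 3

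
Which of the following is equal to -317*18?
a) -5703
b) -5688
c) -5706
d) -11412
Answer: c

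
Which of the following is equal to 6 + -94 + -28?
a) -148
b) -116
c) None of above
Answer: b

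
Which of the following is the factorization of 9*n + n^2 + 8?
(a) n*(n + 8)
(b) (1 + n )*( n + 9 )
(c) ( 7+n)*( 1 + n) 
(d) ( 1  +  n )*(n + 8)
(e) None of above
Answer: d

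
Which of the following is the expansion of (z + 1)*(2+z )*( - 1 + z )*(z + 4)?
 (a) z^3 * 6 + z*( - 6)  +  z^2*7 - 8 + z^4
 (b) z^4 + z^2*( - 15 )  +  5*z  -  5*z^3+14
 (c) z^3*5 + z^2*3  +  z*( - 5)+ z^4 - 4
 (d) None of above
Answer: a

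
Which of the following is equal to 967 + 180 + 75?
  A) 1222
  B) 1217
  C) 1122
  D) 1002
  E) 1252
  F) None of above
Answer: A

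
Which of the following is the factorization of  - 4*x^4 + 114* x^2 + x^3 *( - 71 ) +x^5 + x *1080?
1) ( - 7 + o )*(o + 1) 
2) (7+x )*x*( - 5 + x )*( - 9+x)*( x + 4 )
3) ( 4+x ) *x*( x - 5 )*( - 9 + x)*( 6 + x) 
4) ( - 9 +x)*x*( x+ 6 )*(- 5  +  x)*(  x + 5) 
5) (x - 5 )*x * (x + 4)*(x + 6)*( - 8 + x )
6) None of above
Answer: 3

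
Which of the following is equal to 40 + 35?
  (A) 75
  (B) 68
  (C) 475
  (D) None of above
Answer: A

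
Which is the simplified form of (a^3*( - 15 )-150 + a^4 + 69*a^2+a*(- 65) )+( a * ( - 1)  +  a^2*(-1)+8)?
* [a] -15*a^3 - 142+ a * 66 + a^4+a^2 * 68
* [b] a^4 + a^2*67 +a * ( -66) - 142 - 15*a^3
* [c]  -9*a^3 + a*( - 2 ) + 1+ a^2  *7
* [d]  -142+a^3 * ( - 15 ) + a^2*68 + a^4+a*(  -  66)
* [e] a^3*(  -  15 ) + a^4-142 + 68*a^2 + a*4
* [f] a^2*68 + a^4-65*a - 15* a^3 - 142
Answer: d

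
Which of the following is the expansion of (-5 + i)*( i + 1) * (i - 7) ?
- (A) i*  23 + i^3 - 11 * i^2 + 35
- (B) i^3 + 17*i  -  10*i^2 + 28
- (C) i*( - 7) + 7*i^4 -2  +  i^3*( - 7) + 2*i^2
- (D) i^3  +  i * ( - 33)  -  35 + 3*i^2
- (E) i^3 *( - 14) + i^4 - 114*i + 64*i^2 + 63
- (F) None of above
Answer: A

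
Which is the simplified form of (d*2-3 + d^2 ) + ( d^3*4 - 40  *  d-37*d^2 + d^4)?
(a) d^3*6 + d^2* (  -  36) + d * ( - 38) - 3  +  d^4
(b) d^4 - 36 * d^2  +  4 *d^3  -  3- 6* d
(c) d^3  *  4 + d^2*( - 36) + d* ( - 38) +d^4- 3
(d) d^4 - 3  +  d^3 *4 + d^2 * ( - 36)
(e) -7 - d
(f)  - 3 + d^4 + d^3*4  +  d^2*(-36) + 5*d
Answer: c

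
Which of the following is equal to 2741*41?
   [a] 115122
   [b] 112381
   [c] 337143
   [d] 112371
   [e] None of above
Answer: b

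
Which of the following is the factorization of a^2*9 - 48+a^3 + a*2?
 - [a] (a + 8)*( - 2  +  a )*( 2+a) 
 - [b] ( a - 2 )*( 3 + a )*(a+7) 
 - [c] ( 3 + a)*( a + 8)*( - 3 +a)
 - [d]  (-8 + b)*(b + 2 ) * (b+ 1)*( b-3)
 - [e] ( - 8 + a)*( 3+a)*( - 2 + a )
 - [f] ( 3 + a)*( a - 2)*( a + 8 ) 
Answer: f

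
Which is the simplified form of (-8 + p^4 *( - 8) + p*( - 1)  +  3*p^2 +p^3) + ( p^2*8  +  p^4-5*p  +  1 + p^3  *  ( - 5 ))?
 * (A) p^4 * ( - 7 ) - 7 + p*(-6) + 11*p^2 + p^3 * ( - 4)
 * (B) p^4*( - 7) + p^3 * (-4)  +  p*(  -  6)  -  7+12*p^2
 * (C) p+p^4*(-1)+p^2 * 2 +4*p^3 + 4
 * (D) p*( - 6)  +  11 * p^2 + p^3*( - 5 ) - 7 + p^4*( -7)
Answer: A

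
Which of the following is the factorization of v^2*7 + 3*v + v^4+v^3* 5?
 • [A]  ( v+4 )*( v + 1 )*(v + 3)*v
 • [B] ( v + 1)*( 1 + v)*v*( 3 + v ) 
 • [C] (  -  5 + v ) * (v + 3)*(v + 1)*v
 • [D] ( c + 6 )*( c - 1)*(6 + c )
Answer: B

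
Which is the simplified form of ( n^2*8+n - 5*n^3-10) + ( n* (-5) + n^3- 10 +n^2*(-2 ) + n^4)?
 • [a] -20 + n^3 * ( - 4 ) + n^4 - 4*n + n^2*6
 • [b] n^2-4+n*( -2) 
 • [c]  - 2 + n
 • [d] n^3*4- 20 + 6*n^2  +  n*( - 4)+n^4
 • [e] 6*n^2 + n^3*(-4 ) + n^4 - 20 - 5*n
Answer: a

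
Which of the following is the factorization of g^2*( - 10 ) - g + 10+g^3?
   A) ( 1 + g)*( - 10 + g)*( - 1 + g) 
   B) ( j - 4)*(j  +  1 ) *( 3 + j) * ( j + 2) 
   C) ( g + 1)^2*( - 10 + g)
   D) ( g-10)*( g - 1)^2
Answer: A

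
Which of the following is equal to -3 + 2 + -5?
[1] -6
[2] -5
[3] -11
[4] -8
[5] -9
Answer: 1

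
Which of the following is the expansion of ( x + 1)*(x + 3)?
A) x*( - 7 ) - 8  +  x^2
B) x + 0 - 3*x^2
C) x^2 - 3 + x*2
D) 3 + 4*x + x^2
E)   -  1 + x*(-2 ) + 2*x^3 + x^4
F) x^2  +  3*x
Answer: D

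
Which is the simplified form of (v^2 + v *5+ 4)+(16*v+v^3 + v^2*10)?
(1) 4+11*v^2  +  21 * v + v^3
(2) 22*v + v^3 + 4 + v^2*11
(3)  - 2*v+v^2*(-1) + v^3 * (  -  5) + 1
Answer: 1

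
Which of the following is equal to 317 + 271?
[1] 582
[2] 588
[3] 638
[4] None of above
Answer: 2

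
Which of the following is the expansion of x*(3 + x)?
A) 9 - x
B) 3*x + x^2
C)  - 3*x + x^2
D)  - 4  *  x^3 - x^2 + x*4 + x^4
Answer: B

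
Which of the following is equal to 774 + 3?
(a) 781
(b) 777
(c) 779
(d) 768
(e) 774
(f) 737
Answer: b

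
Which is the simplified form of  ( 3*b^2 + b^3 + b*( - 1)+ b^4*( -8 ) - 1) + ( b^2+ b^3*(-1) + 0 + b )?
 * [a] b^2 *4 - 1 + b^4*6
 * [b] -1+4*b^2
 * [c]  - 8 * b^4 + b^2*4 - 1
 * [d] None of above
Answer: c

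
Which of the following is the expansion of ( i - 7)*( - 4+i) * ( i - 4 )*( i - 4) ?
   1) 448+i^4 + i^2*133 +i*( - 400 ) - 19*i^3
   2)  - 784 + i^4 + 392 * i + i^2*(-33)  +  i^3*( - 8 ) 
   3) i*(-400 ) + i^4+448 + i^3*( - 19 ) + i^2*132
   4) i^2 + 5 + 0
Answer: 3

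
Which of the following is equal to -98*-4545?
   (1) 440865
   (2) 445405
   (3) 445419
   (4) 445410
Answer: 4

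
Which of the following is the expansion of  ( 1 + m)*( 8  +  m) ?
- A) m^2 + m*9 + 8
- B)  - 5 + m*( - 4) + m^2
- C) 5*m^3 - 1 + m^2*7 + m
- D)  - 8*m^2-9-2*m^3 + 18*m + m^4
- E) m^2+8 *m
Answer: A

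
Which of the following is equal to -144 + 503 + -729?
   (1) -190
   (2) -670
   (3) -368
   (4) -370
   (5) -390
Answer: 4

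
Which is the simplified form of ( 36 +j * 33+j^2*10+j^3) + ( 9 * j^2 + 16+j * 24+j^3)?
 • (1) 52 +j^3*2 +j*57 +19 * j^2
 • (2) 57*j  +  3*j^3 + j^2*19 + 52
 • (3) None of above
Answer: 1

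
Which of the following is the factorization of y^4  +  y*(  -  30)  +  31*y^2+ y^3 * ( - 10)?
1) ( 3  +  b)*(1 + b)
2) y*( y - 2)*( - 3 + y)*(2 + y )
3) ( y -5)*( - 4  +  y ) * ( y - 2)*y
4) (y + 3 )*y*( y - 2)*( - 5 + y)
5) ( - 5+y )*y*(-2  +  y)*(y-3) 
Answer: 5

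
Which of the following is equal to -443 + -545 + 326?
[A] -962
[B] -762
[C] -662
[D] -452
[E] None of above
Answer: C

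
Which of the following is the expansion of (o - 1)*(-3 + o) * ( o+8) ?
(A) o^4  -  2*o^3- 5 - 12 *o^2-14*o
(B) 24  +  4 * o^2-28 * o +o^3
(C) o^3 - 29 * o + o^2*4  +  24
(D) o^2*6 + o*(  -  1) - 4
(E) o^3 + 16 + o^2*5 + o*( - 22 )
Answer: C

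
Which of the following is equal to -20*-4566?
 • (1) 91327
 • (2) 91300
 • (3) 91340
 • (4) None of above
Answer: 4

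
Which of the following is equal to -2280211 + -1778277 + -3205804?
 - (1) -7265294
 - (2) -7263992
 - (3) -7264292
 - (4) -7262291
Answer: 3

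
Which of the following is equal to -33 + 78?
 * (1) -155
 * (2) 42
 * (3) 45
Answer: 3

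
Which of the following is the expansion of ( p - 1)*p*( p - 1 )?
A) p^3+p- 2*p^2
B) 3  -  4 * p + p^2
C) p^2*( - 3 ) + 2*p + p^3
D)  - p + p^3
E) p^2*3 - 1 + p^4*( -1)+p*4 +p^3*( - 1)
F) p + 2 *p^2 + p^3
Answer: A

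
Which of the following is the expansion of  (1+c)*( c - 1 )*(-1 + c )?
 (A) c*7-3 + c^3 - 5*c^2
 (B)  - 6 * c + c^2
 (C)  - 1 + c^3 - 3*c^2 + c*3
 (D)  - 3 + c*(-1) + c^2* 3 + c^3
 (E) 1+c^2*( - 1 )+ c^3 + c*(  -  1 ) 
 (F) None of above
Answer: E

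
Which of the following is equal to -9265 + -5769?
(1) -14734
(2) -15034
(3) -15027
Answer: 2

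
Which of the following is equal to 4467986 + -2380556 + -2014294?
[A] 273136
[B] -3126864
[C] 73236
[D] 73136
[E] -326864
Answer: D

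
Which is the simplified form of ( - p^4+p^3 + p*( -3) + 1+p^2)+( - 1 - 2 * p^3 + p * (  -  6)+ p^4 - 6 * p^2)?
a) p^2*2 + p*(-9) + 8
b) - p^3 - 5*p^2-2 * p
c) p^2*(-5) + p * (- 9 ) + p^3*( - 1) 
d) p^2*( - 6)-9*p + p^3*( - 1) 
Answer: c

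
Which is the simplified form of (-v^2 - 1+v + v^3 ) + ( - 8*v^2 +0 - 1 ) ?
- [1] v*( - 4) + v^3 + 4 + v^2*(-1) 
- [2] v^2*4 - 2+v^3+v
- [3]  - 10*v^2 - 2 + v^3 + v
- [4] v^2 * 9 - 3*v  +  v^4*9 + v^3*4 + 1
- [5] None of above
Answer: 5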